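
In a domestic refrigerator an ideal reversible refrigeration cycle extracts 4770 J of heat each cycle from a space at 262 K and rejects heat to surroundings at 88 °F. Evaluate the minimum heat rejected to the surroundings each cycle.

Q_H ≈ 5540 J

T_H = 88 °F → (88 − 32) × 5/9 = 31.11 °C = 304.26 K.
For a reversible cycle Q_H/Q_C = T_H/T_C, so Q_H = Q_C·T_H/T_C = 4770 × 304.26/262.00 = 5540 J.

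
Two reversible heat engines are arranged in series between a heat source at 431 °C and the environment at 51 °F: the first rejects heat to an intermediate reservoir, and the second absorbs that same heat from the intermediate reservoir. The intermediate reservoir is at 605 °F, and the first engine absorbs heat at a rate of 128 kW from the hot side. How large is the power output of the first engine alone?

T_H = 431 °C → 431 + 273.15 = 704.15 K.
T_C = 51 °F → (51 − 32) × 5/9 = 10.56 °C = 283.71 K.
T_m = 605 °F → (605 − 32) × 5/9 = 318.33 °C = 591.48 K.
First-stage efficiency η₁ = 1 − T_m/T_H = 1 − 591.48/704.15 = 0.1600.
W₁ = η₁·Q_H = 0.1600 × 128 = 20.5 kW.

Ẇ₁ ≈ 20.5 kW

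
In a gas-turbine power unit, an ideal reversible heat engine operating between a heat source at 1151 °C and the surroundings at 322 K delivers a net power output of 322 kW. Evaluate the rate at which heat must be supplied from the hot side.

T_H = 1151 °C → 1151 + 273.15 = 1424.15 K.
For a reversible engine, η = 1 − T_C/T_H = 1 − 322.00/1424.15 = 0.7739.
Q_H = W/η = 322/0.7739 = 416 kW.

Q̇_H ≈ 416 kW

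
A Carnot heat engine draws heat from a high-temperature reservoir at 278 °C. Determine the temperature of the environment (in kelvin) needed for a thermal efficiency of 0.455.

T_H = 278 °C → 278 + 273.15 = 551.15 K.
From η = 1 − T_C/T_H, T_C = T_H·(1 − η) = 551.15 × (1 − 0.455) = 300.4 K.

T_C ≈ 300.4 K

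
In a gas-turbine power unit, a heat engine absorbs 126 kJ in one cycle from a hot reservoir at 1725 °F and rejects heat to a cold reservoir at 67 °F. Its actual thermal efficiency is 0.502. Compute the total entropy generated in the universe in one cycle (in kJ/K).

T_H = 1725 °F → (1725 − 32) × 5/9 = 940.56 °C = 1213.71 K.
T_C = 67 °F → (67 − 32) × 5/9 = 19.44 °C = 292.59 K.
W = η·Q_H = 0.502 × 126 = 63.25 kJ, so Q_C = Q_H − W = 62.75 kJ.
Entropy balance on the reservoirs: −Q_H/T_H = -0.1038 kJ/K, +Q_C/T_C = 0.2145 kJ/K.
ΔS_univ = −Q_H/T_H + Q_C/T_C = 0.111 kJ/K (> 0, since η = 0.502 < η_Carnot = 0.759).

ΔS_univ ≈ 0.111 kJ/K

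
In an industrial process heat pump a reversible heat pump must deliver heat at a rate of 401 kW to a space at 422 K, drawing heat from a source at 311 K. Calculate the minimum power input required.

For a reversible heat pump, COP_HP = T_H/(T_H − T_C) = 422.00/111.00 = 3.8018.
W = Q_H/COP_HP = 401/3.8018 = 105 kW.

Ẇ_in ≈ 105 kW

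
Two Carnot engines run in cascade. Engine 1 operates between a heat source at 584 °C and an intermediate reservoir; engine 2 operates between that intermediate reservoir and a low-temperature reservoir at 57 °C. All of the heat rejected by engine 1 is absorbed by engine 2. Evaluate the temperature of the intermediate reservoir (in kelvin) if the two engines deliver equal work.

T_m ≈ 594 K

T_H = 584 °C → 584 + 273.15 = 857.15 K.
T_C = 57 °C → 57 + 273.15 = 330.15 K.
For reversible stages Q_m = Q_H·(T_m/T_H). Setting W₁ = Q_H(1 − T_m/T_H) equal to W₂ = Q_m(1 − T_C/T_m) = Q_H·(T_m − T_C)/T_H gives T_H − T_m = T_m − T_C, so T_m = (T_H + T_C)/2 = (857.15 + 330.15)/2 = 594 K.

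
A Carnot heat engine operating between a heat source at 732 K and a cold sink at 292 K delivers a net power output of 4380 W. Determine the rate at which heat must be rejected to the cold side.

η_rev = 1 − T_C/T_H = 1 − 292.00/732.00 = 0.6011.
Since Q_C/Q_H = T_C/T_H and Q_H = W/η, Q_C = W·T_C/(T_H − T_C) = 4380 × 292.00/440.00 = 2907 W.

Q̇_C ≈ 2907 W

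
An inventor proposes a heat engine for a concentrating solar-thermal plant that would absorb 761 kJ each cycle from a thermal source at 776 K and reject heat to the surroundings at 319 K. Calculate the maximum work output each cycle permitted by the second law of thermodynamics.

W_max ≈ 448 kJ

The upper bound on efficiency is η_max = 1 − T_C/T_H = 1 − 319.00/776.00 = 0.5889.
W_max = η_max · Q_H = 0.5889 × 761 = 448 kJ.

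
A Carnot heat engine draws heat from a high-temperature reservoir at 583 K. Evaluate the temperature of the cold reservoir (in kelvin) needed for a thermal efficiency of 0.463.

T_C ≈ 313 K

From η = 1 − T_C/T_H, T_C = T_H·(1 − η) = 583.00 × (1 − 0.463) = 313 K.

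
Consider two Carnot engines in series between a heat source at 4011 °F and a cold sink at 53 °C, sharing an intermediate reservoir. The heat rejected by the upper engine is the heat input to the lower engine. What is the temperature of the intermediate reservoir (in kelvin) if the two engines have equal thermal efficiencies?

T_m ≈ 900.0 K

T_H = 4011 °F → (4011 − 32) × 5/9 = 2210.56 °C = 2483.71 K.
T_C = 53 °C → 53 + 273.15 = 326.15 K.
Equal efficiencies require 1 − T_m/T_H = 1 − T_C/T_m, i.e. T_m/T_H = T_C/T_m, so T_m = √(T_H·T_C) = √(2483.71 × 326.15) = 900.0 K.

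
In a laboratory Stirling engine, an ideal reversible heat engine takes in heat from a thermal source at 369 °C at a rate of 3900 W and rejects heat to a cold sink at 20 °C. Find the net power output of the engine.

T_H = 369 °C → 369 + 273.15 = 642.15 K.
T_C = 20 °C → 20 + 273.15 = 293.15 K.
For a reversible engine, η = 1 − T_C/T_H = 1 − 293.15/642.15 = 0.5435.
W = η·Q_H = 0.5435 × 3900 = 2120 W.

Ẇ ≈ 2120 W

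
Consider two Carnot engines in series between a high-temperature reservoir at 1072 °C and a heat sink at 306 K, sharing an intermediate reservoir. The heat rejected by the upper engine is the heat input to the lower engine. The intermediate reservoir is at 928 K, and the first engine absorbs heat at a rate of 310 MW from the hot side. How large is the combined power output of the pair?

Ẇ_total ≈ 239 MW

T_H = 1072 °C → 1072 + 273.15 = 1345.15 K.
Two reversible stages in series are equivalent to a single Carnot engine between T_H and T_C, so η_total = 1 − T_C/T_H = 1 − 306.00/1345.15 = 0.7725.
W_total = η_total · Q_H = 0.7725 × 310 = 239 MW.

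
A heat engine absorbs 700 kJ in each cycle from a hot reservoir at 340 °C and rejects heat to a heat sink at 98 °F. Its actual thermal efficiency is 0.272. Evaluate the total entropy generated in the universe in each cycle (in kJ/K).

ΔS_univ ≈ 0.503 kJ/K

T_H = 340 °C → 340 + 273.15 = 613.15 K.
T_C = 98 °F → (98 − 32) × 5/9 = 36.67 °C = 309.82 K.
W = η·Q_H = 0.272 × 700 = 190.4 kJ, so Q_C = Q_H − W = 509.6 kJ.
The hot reservoir loses entropy Q_H/T_H = 700/613.15 = 1.142 kJ/K; the cold reservoir gains Q_C/T_C = 509.6/309.82 = 1.645 kJ/K.
ΔS_univ = −Q_H/T_H + Q_C/T_C = 0.503 kJ/K (> 0, since η = 0.272 < η_Carnot = 0.495).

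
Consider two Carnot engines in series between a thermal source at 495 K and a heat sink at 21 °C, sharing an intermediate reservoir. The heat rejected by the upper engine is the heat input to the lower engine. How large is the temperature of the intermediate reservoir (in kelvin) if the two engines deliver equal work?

T_C = 21 °C → 21 + 273.15 = 294.15 K.
For reversible stages Q_m = Q_H·(T_m/T_H). Setting W₁ = Q_H(1 − T_m/T_H) equal to W₂ = Q_m(1 − T_C/T_m) = Q_H·(T_m − T_C)/T_H gives T_H − T_m = T_m − T_C, so T_m = (T_H + T_C)/2 = (495.00 + 294.15)/2 = 394.6 K.

T_m ≈ 394.6 K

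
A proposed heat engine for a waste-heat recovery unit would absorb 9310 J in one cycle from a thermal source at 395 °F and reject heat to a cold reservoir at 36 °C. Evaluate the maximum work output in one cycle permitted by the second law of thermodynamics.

T_H = 395 °F → (395 − 32) × 5/9 = 201.67 °C = 474.82 K.
T_C = 36 °C → 36 + 273.15 = 309.15 K.
The upper bound on efficiency is η_max = 1 − T_C/T_H = 1 − 309.15/474.82 = 0.3489.
W_max = η_max · Q_H = 0.3489 × 9310 = 3250 J.

W_max ≈ 3250 J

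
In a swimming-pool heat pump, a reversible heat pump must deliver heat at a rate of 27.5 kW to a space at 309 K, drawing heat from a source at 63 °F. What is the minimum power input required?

Ẇ_in ≈ 1.66 kW

T_C = 63 °F → (63 − 32) × 5/9 = 17.22 °C = 290.37 K.
Reversible heating COP: COP_HP = T_H/(T_H − T_C) = 309.00/18.63 = 16.5881.
W = Q_H/COP_HP = 27.5/16.5881 = 1.66 kW.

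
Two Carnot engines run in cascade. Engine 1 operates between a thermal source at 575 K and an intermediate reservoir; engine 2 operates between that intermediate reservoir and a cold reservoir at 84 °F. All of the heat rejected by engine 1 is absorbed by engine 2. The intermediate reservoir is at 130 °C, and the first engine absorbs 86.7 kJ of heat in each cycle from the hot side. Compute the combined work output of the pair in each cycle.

W_total ≈ 41.2 kJ

T_C = 84 °F → (84 − 32) × 5/9 = 28.89 °C = 302.04 K.
Two reversible stages in series are equivalent to a single Carnot engine between T_H and T_C, so η_total = 1 − T_C/T_H = 1 − 302.04/575.00 = 0.4747.
W_total = η_total · Q_H = 0.4747 × 86.7 = 41.2 kJ.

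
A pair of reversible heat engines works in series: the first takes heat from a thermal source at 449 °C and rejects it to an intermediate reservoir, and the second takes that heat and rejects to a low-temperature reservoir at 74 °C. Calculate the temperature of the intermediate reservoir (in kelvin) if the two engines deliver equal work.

T_m ≈ 535 K

T_H = 449 °C → 449 + 273.15 = 722.15 K.
T_C = 74 °C → 74 + 273.15 = 347.15 K.
For reversible stages Q_m = Q_H·(T_m/T_H). Setting W₁ = Q_H(1 − T_m/T_H) equal to W₂ = Q_m(1 − T_C/T_m) = Q_H·(T_m − T_C)/T_H gives T_H − T_m = T_m − T_C, so T_m = (T_H + T_C)/2 = (722.15 + 347.15)/2 = 535 K.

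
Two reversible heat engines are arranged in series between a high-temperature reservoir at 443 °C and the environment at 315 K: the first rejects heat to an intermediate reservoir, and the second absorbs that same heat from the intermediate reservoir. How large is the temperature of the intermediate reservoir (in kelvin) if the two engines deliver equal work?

T_m ≈ 515.6 K

T_H = 443 °C → 443 + 273.15 = 716.15 K.
For reversible stages Q_m = Q_H·(T_m/T_H). Setting W₁ = Q_H(1 − T_m/T_H) equal to W₂ = Q_m(1 − T_C/T_m) = Q_H·(T_m − T_C)/T_H gives T_H − T_m = T_m − T_C, so T_m = (T_H + T_C)/2 = (716.15 + 315.00)/2 = 515.6 K.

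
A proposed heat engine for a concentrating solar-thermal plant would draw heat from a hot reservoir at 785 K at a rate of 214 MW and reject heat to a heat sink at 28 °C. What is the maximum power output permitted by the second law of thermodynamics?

Ẇ_max ≈ 132 MW

T_C = 28 °C → 28 + 273.15 = 301.15 K.
The upper bound on efficiency is η_max = 1 − T_C/T_H = 1 − 301.15/785.00 = 0.6164.
W_max = η_max · Q_H = 0.6164 × 214 = 132 MW.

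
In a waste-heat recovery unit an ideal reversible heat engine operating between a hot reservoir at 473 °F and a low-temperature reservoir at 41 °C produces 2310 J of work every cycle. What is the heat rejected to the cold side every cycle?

T_H = 473 °F → (473 − 32) × 5/9 = 245.00 °C = 518.15 K.
T_C = 41 °C → 41 + 273.15 = 314.15 K.
η_rev = 1 − T_C/T_H = 1 − 314.15/518.15 = 0.3937.
Since Q_C/Q_H = T_C/T_H and Q_H = W/η, Q_C = W·T_C/(T_H − T_C) = 2310 × 314.15/204.00 = 3560 J.

Q_C ≈ 3560 J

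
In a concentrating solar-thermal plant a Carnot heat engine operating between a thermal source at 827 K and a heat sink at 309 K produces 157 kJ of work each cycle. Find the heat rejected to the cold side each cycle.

η_rev = 1 − T_C/T_H = 1 − 309.00/827.00 = 0.6264.
Since Q_C/Q_H = T_C/T_H and Q_H = W/η, Q_C = W·T_C/(T_H − T_C) = 157 × 309.00/518.00 = 93.65 kJ.

Q_C ≈ 93.65 kJ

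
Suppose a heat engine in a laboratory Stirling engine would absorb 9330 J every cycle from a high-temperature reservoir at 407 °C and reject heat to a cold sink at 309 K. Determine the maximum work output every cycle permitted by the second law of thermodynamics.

T_H = 407 °C → 407 + 273.15 = 680.15 K.
The upper bound on efficiency is η_max = 1 − T_C/T_H = 1 − 309.00/680.15 = 0.5457.
W_max = η_max · Q_H = 0.5457 × 9330 = 5090 J.

W_max ≈ 5090 J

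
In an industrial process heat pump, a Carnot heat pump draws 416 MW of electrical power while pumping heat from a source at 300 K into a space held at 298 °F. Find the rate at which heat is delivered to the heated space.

T_H = 298 °F → (298 − 32) × 5/9 = 147.78 °C = 420.93 K.
For a reversible heat pump, COP_HP = T_H/(T_H − T_C) = 420.93/120.93 = 3.4808.
Q_H = COP_HP · W = 3.4808 × 416 = 1450 MW.

Q̇_H ≈ 1450 MW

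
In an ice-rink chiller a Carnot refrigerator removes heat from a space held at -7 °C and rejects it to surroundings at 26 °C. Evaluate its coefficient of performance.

COP_R ≈ 8.07

T_H = 26 °C → 26 + 273.15 = 299.15 K.
T_C = -7 °C → -7 + 273.15 = 266.15 K.
The reversible coefficient of performance is COP_R = T_C/(T_H − T_C) = 266.15/(299.15 − 266.15) = 8.07.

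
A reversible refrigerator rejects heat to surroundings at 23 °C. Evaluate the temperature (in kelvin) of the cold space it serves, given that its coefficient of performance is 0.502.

T_H = 23 °C → 23 + 273.15 = 296.15 K.
COP_R = T_C/(T_H − T_C) ⇒ T_C = T_H·COP_R/(1 + COP_R) = 296.15 × 0.502/(1 + 0.502) = 99.0 K.

T_C ≈ 99.0 K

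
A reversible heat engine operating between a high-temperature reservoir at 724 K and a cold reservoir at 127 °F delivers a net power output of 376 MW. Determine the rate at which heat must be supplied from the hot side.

Q̇_H ≈ 683.9 MW

T_C = 127 °F → (127 − 32) × 5/9 = 52.78 °C = 325.93 K.
Carnot efficiency: η = 1 − T_C/T_H = 1 − 325.93/724.00 = 0.5498.
Q_H = W/η = 376/0.5498 = 683.9 MW.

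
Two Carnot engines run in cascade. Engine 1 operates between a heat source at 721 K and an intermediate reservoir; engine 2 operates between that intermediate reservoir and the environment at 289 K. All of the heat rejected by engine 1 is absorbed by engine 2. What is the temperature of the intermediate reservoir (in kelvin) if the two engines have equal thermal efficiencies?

T_m ≈ 456 K

Equal efficiencies require 1 − T_m/T_H = 1 − T_C/T_m, i.e. T_m/T_H = T_C/T_m, so T_m = √(T_H·T_C) = √(721.00 × 289.00) = 456 K.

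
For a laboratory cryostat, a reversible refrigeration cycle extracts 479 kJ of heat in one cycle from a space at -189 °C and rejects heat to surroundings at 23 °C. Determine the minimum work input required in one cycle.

W_in ≈ 1210 kJ

T_H = 23 °C → 23 + 273.15 = 296.15 K.
T_C = -189 °C → -189 + 273.15 = 84.15 K.
Carnot COP: COP_R = T_C/(T_H − T_C) = 84.15/212.00 = 0.3969.
W = Q_C/COP_R = 479/0.3969 = 1210 kJ.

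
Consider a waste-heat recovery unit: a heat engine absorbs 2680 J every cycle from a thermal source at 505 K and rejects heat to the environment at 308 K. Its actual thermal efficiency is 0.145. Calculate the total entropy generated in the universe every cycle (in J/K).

W = η·Q_H = 0.145 × 2680 = 388.6 J, so Q_C = Q_H − W = 2291 J.
Reservoir entropy changes: ΔS_H = −Q_H/T_H = −2680/505.00 = -5.307 J/K and ΔS_C = +Q_C/T_C = 2291/308.00 = 7.440 J/K.
ΔS_univ = −Q_H/T_H + Q_C/T_C = 2.13 J/K (> 0, since η = 0.145 < η_Carnot = 0.390).

ΔS_univ ≈ 2.13 J/K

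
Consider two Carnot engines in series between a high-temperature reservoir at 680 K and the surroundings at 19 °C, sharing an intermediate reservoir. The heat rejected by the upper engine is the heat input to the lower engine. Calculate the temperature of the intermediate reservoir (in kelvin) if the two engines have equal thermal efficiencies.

T_C = 19 °C → 19 + 273.15 = 292.15 K.
Equal efficiencies require 1 − T_m/T_H = 1 − T_C/T_m, i.e. T_m/T_H = T_C/T_m, so T_m = √(T_H·T_C) = √(680.00 × 292.15) = 446 K.

T_m ≈ 446 K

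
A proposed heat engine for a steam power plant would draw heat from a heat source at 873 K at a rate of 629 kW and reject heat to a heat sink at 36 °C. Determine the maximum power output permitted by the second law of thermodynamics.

T_C = 36 °C → 36 + 273.15 = 309.15 K.
The upper bound on efficiency is η_max = 1 − T_C/T_H = 1 − 309.15/873.00 = 0.6459.
W_max = η_max · Q_H = 0.6459 × 629 = 406.3 kW.

Ẇ_max ≈ 406.3 kW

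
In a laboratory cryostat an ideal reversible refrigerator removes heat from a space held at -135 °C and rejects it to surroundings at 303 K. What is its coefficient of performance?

T_C = -135 °C → -135 + 273.15 = 138.15 K.
For a reversible refrigerator, COP_R = T_C/(T_H − T_C) = 138.15/(303.00 − 138.15) = 0.8380.

COP_R ≈ 0.8380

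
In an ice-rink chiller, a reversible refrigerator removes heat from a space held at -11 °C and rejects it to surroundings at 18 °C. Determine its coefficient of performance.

COP_R ≈ 9.04

T_H = 18 °C → 18 + 273.15 = 291.15 K.
T_C = -11 °C → -11 + 273.15 = 262.15 K.
COP_R = T_C/(T_H − T_C) = 262.15/(291.15 − 262.15) = 9.04.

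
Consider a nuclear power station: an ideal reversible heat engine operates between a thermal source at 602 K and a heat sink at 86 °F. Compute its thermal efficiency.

η ≈ 0.496

T_C = 86 °F → (86 − 32) × 5/9 = 30.00 °C = 303.15 K.
Since the cycle is reversible, η = 1 − T_C/T_H = 1 − 303.15/602.00 = 0.496.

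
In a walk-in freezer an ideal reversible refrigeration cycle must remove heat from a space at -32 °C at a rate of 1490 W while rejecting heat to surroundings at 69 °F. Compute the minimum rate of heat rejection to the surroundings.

T_H = 69 °F → (69 − 32) × 5/9 = 20.56 °C = 293.71 K.
T_C = -32 °C → -32 + 273.15 = 241.15 K.
For a reversible cycle Q_H/Q_C = T_H/T_C, so Q_H = Q_C·T_H/T_C = 1490 × 293.71/241.15 = 1810 W.

Q̇_H ≈ 1810 W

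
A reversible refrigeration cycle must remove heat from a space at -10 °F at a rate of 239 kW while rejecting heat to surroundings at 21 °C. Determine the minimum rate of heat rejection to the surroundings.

Q̇_H ≈ 281 kW

T_H = 21 °C → 21 + 273.15 = 294.15 K.
T_C = -10 °F → (-10 − 32) × 5/9 = -23.33 °C = 249.82 K.
For a reversible cycle Q_H/Q_C = T_H/T_C, so Q_H = Q_C·T_H/T_C = 239 × 294.15/249.82 = 281 kW.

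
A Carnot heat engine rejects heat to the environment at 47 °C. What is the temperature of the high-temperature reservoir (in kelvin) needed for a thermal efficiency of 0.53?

T_C = 47 °C → 47 + 273.15 = 320.15 K.
From η = 1 − T_C/T_H, solving for T_H gives T_H = T_C/(1 − η) = 320.15/(1 − 0.53) = 681 K.

T_H ≈ 681 K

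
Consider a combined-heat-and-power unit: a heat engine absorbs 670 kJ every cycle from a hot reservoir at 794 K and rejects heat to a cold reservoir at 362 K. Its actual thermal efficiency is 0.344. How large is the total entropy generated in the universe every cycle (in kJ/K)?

W = η·Q_H = 0.344 × 670 = 230.5 kJ, so Q_C = Q_H − W = 439.5 kJ.
Entropy balance on the reservoirs: −Q_H/T_H = -0.8438 kJ/K, +Q_C/T_C = 1.214 kJ/K.
ΔS_univ = −Q_H/T_H + Q_C/T_C = 0.370 kJ/K (> 0, since η = 0.344 < η_Carnot = 0.544).

ΔS_univ ≈ 0.370 kJ/K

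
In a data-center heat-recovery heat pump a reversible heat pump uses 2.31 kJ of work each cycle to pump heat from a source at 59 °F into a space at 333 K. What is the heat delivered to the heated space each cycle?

T_C = 59 °F → (59 − 32) × 5/9 = 15.00 °C = 288.15 K.
The Carnot heat-pump COP is COP_HP = T_H/(T_H − T_C) = 333.00/44.85 = 7.4247.
Q_H = COP_HP · W = 7.4247 × 2.31 = 17.2 kJ.

Q_H ≈ 17.2 kJ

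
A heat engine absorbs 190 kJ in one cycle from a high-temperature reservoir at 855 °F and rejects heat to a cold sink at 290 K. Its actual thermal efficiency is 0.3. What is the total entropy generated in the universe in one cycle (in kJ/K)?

T_H = 855 °F → (855 − 32) × 5/9 = 457.22 °C = 730.37 K.
W = η·Q_H = 0.3 × 190 = 57.00 kJ, so Q_C = Q_H − W = 133.0 kJ.
The hot reservoir loses entropy Q_H/T_H = 190/730.37 = 0.2601 kJ/K; the cold reservoir gains Q_C/T_C = 133.0/290.00 = 0.4586 kJ/K.
ΔS_univ = −Q_H/T_H + Q_C/T_C = 0.198 kJ/K (> 0, since η = 0.3 < η_Carnot = 0.603).

ΔS_univ ≈ 0.198 kJ/K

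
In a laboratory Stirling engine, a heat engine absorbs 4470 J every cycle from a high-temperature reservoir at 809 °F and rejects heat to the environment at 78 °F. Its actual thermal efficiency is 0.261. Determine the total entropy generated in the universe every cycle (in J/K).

ΔS_univ ≈ 4.72 J/K

T_H = 809 °F → (809 − 32) × 5/9 = 431.67 °C = 704.82 K.
T_C = 78 °F → (78 − 32) × 5/9 = 25.56 °C = 298.71 K.
W = η·Q_H = 0.261 × 4470 = 1167 J, so Q_C = Q_H − W = 3303 J.
Entropy balance on the reservoirs: −Q_H/T_H = -6.342 J/K, +Q_C/T_C = 11.06 J/K.
ΔS_univ = −Q_H/T_H + Q_C/T_C = 4.72 J/K (> 0, since η = 0.261 < η_Carnot = 0.576).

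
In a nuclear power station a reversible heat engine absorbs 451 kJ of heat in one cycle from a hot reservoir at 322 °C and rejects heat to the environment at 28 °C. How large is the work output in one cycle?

W ≈ 223 kJ

T_H = 322 °C → 322 + 273.15 = 595.15 K.
T_C = 28 °C → 28 + 273.15 = 301.15 K.
Carnot efficiency: η = 1 − T_C/T_H = 1 − 301.15/595.15 = 0.4940.
W = η·Q_H = 0.4940 × 451 = 223 kJ.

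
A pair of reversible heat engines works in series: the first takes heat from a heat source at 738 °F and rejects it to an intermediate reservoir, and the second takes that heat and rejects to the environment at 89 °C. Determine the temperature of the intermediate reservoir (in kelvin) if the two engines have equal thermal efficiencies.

T_H = 738 °F → (738 − 32) × 5/9 = 392.22 °C = 665.37 K.
T_C = 89 °C → 89 + 273.15 = 362.15 K.
Equal efficiencies require 1 − T_m/T_H = 1 − T_C/T_m, i.e. T_m/T_H = T_C/T_m, so T_m = √(T_H·T_C) = √(665.37 × 362.15) = 491 K.

T_m ≈ 491 K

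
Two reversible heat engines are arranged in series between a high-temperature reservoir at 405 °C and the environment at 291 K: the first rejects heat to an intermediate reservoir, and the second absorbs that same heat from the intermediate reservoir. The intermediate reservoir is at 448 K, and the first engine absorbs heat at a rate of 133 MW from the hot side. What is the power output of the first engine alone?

Ẇ₁ ≈ 45.1 MW

T_H = 405 °C → 405 + 273.15 = 678.15 K.
First-stage efficiency η₁ = 1 − T_m/T_H = 1 − 448.00/678.15 = 0.3394.
W₁ = η₁·Q_H = 0.3394 × 133 = 45.1 MW.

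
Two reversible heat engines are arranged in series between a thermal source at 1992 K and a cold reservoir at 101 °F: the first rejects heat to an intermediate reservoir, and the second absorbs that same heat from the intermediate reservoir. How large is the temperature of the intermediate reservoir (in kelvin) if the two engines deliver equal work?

T_m ≈ 1150 K

T_C = 101 °F → (101 − 32) × 5/9 = 38.33 °C = 311.48 K.
For reversible stages Q_m = Q_H·(T_m/T_H). Setting W₁ = Q_H(1 − T_m/T_H) equal to W₂ = Q_m(1 − T_C/T_m) = Q_H·(T_m − T_C)/T_H gives T_H − T_m = T_m − T_C, so T_m = (T_H + T_C)/2 = (1992.00 + 311.48)/2 = 1150 K.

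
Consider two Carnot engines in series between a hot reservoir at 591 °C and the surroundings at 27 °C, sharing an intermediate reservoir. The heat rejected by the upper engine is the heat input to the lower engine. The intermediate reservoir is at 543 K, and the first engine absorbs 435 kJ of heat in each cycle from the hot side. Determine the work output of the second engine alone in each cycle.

W₂ ≈ 122 kJ

T_H = 591 °C → 591 + 273.15 = 864.15 K.
T_C = 27 °C → 27 + 273.15 = 300.15 K.
Heat entering the second stage: Q_m = Q_H·(T_m/T_H) = 435 × 543.00/864.15 = 273 kJ.
Second-stage efficiency η₂ = 1 − T_C/T_m = 1 − 300.15/543.00 = 0.4472, so W₂ = η₂·Q_m = 122 kJ.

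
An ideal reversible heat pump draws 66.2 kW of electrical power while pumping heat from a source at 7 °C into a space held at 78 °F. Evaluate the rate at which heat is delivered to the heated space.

T_H = 78 °F → (78 − 32) × 5/9 = 25.56 °C = 298.71 K.
T_C = 7 °C → 7 + 273.15 = 280.15 K.
Reversible heating COP: COP_HP = T_H/(T_H − T_C) = 298.71/18.56 = 16.0979.
Q_H = COP_HP · W = 16.0979 × 66.2 = 1070 kW.

Q̇_H ≈ 1070 kW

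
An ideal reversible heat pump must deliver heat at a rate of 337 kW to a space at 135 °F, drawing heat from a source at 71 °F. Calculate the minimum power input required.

T_H = 135 °F → (135 − 32) × 5/9 = 57.22 °C = 330.37 K.
T_C = 71 °F → (71 − 32) × 5/9 = 21.67 °C = 294.82 K.
The Carnot heat-pump COP is COP_HP = T_H/(T_H − T_C) = 330.37/35.56 = 9.2917.
W = Q_H/COP_HP = 337/9.2917 = 36.3 kW.

Ẇ_in ≈ 36.3 kW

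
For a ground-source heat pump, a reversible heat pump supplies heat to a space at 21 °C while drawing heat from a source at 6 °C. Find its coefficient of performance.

T_H = 21 °C → 21 + 273.15 = 294.15 K.
T_C = 6 °C → 6 + 273.15 = 279.15 K.
Reversible heating COP: COP_HP = T_H/(T_H − T_C) = 294.15/(294.15 − 279.15) = 19.6.

COP_HP ≈ 19.6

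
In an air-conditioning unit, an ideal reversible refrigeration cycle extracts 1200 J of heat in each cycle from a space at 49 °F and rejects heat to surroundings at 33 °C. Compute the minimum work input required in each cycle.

T_H = 33 °C → 33 + 273.15 = 306.15 K.
T_C = 49 °F → (49 − 32) × 5/9 = 9.44 °C = 282.59 K.
COP_R = T_C/(T_H − T_C) = 282.59/23.56 = 11.9969.
W = Q_C/COP_R = 1200/11.9969 = 100.0 J.

W_in ≈ 100.0 J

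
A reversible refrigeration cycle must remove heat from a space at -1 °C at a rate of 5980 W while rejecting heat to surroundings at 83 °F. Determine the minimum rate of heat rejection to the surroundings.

Q̇_H ≈ 6625 W

T_H = 83 °F → (83 − 32) × 5/9 = 28.33 °C = 301.48 K.
T_C = -1 °C → -1 + 273.15 = 272.15 K.
For a reversible cycle Q_H/Q_C = T_H/T_C, so Q_H = Q_C·T_H/T_C = 5980 × 301.48/272.15 = 6625 W.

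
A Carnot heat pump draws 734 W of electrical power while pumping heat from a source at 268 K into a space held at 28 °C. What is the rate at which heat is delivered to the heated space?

T_H = 28 °C → 28 + 273.15 = 301.15 K.
The Carnot heat-pump COP is COP_HP = T_H/(T_H − T_C) = 301.15/33.15 = 9.0845.
Q_H = COP_HP · W = 9.0845 × 734 = 6668 W.

Q̇_H ≈ 6668 W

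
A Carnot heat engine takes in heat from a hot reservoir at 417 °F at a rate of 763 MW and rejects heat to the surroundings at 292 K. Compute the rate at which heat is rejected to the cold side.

T_H = 417 °F → (417 − 32) × 5/9 = 213.89 °C = 487.04 K.
The Carnot efficiency is η = 1 − T_C/T_H = 1 − 292.00/487.04 = 0.4005.
For a reversible cycle Q_C/Q_H = T_C/T_H, so Q_C = 763 × 292.00/487.04 = 457 MW.

Q̇_C ≈ 457 MW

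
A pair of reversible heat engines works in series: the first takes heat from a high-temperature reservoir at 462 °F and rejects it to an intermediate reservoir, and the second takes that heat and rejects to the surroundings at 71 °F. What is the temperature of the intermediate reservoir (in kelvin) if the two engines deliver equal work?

T_m ≈ 403.4 K

T_H = 462 °F → (462 − 32) × 5/9 = 238.89 °C = 512.04 K.
T_C = 71 °F → (71 − 32) × 5/9 = 21.67 °C = 294.82 K.
For reversible stages Q_m = Q_H·(T_m/T_H). Setting W₁ = Q_H(1 − T_m/T_H) equal to W₂ = Q_m(1 − T_C/T_m) = Q_H·(T_m − T_C)/T_H gives T_H − T_m = T_m − T_C, so T_m = (T_H + T_C)/2 = (512.04 + 294.82)/2 = 403.4 K.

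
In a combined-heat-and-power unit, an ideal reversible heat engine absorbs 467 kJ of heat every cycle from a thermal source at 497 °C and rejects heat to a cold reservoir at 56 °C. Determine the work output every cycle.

W ≈ 267 kJ

T_H = 497 °C → 497 + 273.15 = 770.15 K.
T_C = 56 °C → 56 + 273.15 = 329.15 K.
The Carnot efficiency is η = 1 − T_C/T_H = 1 − 329.15/770.15 = 0.5726.
W = η·Q_H = 0.5726 × 467 = 267 kJ.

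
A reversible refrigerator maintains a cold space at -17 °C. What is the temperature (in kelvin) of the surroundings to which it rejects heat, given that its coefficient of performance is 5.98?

T_H ≈ 299.0 K

T_C = -17 °C → -17 + 273.15 = 256.15 K.
COP_R = T_C/(T_H − T_C) ⇒ T_H = T_C·(1 + 1/COP_R) = 256.15 × (1 + 1/5.98) = 299.0 K.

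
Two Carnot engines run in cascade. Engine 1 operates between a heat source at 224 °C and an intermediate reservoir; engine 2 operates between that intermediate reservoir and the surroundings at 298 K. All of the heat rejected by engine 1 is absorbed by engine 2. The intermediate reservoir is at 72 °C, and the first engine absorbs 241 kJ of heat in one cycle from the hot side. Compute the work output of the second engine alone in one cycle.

T_H = 224 °C → 224 + 273.15 = 497.15 K.
T_m = 72 °C → 72 + 273.15 = 345.15 K.
Heat entering the second stage: Q_m = Q_H·(T_m/T_H) = 241 × 345.15/497.15 = 167 kJ.
Second-stage efficiency η₂ = 1 − T_C/T_m = 1 − 298.00/345.15 = 0.1366, so W₂ = η₂·Q_m = 22.9 kJ.

W₂ ≈ 22.9 kJ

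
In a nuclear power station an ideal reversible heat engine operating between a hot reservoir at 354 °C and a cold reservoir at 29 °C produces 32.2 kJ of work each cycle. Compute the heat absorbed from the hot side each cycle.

T_H = 354 °C → 354 + 273.15 = 627.15 K.
T_C = 29 °C → 29 + 273.15 = 302.15 K.
For a reversible engine, η = 1 − T_C/T_H = 1 − 302.15/627.15 = 0.5182.
Q_H = W/η = 32.2/0.5182 = 62.1 kJ.

Q_H ≈ 62.1 kJ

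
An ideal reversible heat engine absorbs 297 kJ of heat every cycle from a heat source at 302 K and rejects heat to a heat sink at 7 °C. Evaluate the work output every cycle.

T_C = 7 °C → 7 + 273.15 = 280.15 K.
The Carnot efficiency is η = 1 − T_C/T_H = 1 − 280.15/302.00 = 0.0724.
W = η·Q_H = 0.0724 × 297 = 21.5 kJ.

W ≈ 21.5 kJ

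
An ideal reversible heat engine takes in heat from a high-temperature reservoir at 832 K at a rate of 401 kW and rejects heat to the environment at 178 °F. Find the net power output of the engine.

Ẇ ≈ 230 kW

T_C = 178 °F → (178 − 32) × 5/9 = 81.11 °C = 354.26 K.
Carnot efficiency: η = 1 − T_C/T_H = 1 − 354.26/832.00 = 0.5742.
W = η·Q_H = 0.5742 × 401 = 230 kW.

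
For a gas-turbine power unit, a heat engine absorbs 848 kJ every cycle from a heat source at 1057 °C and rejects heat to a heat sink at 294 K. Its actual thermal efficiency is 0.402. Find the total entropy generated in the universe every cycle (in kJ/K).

T_H = 1057 °C → 1057 + 273.15 = 1330.15 K.
W = η·Q_H = 0.402 × 848 = 340.9 kJ, so Q_C = Q_H − W = 507.1 kJ.
The hot reservoir loses entropy Q_H/T_H = 848/1330.15 = 0.6375 kJ/K; the cold reservoir gains Q_C/T_C = 507.1/294.00 = 1.725 kJ/K.
ΔS_univ = −Q_H/T_H + Q_C/T_C = 1.09 kJ/K (> 0, since η = 0.402 < η_Carnot = 0.779).

ΔS_univ ≈ 1.09 kJ/K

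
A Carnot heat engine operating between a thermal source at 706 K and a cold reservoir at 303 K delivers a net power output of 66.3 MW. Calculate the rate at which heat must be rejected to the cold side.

Q̇_C ≈ 49.8 MW

η_rev = 1 − T_C/T_H = 1 − 303.00/706.00 = 0.5708.
Since Q_C/Q_H = T_C/T_H and Q_H = W/η, Q_C = W·T_C/(T_H − T_C) = 66.3 × 303.00/403.00 = 49.8 MW.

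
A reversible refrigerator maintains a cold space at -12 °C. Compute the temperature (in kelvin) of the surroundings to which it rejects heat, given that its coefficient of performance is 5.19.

T_C = -12 °C → -12 + 273.15 = 261.15 K.
COP_R = T_C/(T_H − T_C) ⇒ T_H = T_C·(1 + 1/COP_R) = 261.15 × (1 + 1/5.19) = 311.5 K.

T_H ≈ 311.5 K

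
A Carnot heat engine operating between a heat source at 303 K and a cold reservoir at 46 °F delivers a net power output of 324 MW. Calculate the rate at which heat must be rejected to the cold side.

T_C = 46 °F → (46 − 32) × 5/9 = 7.78 °C = 280.93 K.
η_rev = 1 − T_C/T_H = 1 − 280.93/303.00 = 0.0728.
Since Q_C/Q_H = T_C/T_H and Q_H = W/η, Q_C = W·T_C/(T_H − T_C) = 324 × 280.93/22.07 = 4124 MW.

Q̇_C ≈ 4124 MW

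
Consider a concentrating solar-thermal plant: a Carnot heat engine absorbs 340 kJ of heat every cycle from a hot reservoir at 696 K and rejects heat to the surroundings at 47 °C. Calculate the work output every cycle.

W ≈ 184 kJ

T_C = 47 °C → 47 + 273.15 = 320.15 K.
The Carnot efficiency is η = 1 − T_C/T_H = 1 − 320.15/696.00 = 0.5400.
W = η·Q_H = 0.5400 × 340 = 184 kJ.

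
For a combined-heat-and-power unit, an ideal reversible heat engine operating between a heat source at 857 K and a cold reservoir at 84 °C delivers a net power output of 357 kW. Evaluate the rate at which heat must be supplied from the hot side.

T_C = 84 °C → 84 + 273.15 = 357.15 K.
The Carnot efficiency is η = 1 − T_C/T_H = 1 − 357.15/857.00 = 0.5833.
Q_H = W/η = 357/0.5833 = 612 kW.

Q̇_H ≈ 612 kW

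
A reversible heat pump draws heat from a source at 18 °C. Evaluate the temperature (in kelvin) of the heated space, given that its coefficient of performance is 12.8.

T_H ≈ 315.8 K

T_C = 18 °C → 18 + 273.15 = 291.15 K.
COP_HP = T_H/(T_H − T_C) ⇒ T_H = T_C·COP_HP/(COP_HP − 1) = 291.15 × 12.8/(12.8 − 1) = 315.8 K.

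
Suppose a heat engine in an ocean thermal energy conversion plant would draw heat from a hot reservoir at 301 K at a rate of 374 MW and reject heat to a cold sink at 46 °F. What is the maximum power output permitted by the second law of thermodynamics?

T_C = 46 °F → (46 − 32) × 5/9 = 7.78 °C = 280.93 K.
No engine can exceed the Carnot limit: η_max = 1 − T_C/T_H = 1 − 280.93/301.00 = 0.0667.
W_max = η_max · Q_H = 0.0667 × 374 = 24.9 MW.

Ẇ_max ≈ 24.9 MW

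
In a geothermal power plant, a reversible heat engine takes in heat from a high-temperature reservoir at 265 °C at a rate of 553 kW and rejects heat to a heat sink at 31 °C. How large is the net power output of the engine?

T_H = 265 °C → 265 + 273.15 = 538.15 K.
T_C = 31 °C → 31 + 273.15 = 304.15 K.
η_rev = 1 − T_C/T_H = 1 − 304.15/538.15 = 0.4348.
W = η·Q_H = 0.4348 × 553 = 240 kW.

Ẇ ≈ 240 kW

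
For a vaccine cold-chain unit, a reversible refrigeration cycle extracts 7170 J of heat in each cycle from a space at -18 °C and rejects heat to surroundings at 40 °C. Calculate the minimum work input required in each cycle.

W_in ≈ 1630 J

T_H = 40 °C → 40 + 273.15 = 313.15 K.
T_C = -18 °C → -18 + 273.15 = 255.15 K.
COP_R = T_C/(T_H − T_C) = 255.15/58.00 = 4.3991.
W = Q_C/COP_R = 7170/4.3991 = 1630 J.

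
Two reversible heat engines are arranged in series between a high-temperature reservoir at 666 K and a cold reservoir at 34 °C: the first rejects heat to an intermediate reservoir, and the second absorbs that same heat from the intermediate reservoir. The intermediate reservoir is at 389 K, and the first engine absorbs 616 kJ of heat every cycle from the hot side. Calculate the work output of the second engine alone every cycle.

T_C = 34 °C → 34 + 273.15 = 307.15 K.
Heat entering the second stage: Q_m = Q_H·(T_m/T_H) = 616 × 389.00/666.00 = 360 kJ.
Second-stage efficiency η₂ = 1 − T_C/T_m = 1 − 307.15/389.00 = 0.2104, so W₂ = η₂·Q_m = 75.7 kJ.

W₂ ≈ 75.7 kJ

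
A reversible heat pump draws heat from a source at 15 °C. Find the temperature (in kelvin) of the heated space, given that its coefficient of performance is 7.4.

T_C = 15 °C → 15 + 273.15 = 288.15 K.
COP_HP = T_H/(T_H − T_C) ⇒ T_H = T_C·COP_HP/(COP_HP − 1) = 288.15 × 7.4/(7.4 − 1) = 333 K.

T_H ≈ 333 K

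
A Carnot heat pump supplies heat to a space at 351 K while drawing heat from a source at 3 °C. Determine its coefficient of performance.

COP_HP ≈ 4.69

T_C = 3 °C → 3 + 273.15 = 276.15 K.
For a reversible heat pump, COP_HP = T_H/(T_H − T_C) = 351.00/(351.00 − 276.15) = 4.69.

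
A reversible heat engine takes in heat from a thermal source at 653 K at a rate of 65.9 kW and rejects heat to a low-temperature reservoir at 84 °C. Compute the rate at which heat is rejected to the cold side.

T_C = 84 °C → 84 + 273.15 = 357.15 K.
Since the cycle is reversible, η = 1 − T_C/T_H = 1 − 357.15/653.00 = 0.4531.
For a reversible cycle Q_C/Q_H = T_C/T_H, so Q_C = 65.9 × 357.15/653.00 = 36.04 kW.

Q̇_C ≈ 36.04 kW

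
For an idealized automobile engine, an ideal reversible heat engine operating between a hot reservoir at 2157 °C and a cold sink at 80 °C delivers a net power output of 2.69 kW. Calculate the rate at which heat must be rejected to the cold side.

Q̇_C ≈ 0.457 kW

T_H = 2157 °C → 2157 + 273.15 = 2430.15 K.
T_C = 80 °C → 80 + 273.15 = 353.15 K.
The Carnot efficiency is η = 1 − T_C/T_H = 1 − 353.15/2430.15 = 0.8547.
Since Q_C/Q_H = T_C/T_H and Q_H = W/η, Q_C = W·T_C/(T_H − T_C) = 2.69 × 353.15/2077.00 = 0.457 kW.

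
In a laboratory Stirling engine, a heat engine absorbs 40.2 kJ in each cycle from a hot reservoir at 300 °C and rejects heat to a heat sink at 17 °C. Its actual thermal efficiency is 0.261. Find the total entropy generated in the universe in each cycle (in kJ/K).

ΔS_univ ≈ 0.03225 kJ/K

T_H = 300 °C → 300 + 273.15 = 573.15 K.
T_C = 17 °C → 17 + 273.15 = 290.15 K.
W = η·Q_H = 0.261 × 40.2 = 10.49 kJ, so Q_C = Q_H − W = 29.71 kJ.
Reservoir entropy changes: ΔS_H = −Q_H/T_H = −40.2/573.15 = -0.07014 kJ/K and ΔS_C = +Q_C/T_C = 29.71/290.15 = 0.1024 kJ/K.
ΔS_univ = −Q_H/T_H + Q_C/T_C = 0.03225 kJ/K (> 0, since η = 0.261 < η_Carnot = 0.494).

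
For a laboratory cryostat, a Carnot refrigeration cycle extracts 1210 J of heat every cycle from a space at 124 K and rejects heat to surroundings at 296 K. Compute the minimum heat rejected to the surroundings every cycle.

For a reversible cycle Q_H/Q_C = T_H/T_C, so Q_H = Q_C·T_H/T_C = 1210 × 296.00/124.00 = 2890 J.

Q_H ≈ 2890 J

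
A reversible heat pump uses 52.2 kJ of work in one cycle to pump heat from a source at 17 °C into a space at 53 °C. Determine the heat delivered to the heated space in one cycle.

T_H = 53 °C → 53 + 273.15 = 326.15 K.
T_C = 17 °C → 17 + 273.15 = 290.15 K.
Reversible heating COP: COP_HP = T_H/(T_H − T_C) = 326.15/36.00 = 9.0597.
Q_H = COP_HP · W = 9.0597 × 52.2 = 472.9 kJ.

Q_H ≈ 472.9 kJ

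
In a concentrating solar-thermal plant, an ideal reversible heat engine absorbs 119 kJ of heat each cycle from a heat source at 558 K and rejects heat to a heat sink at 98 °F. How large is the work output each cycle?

T_C = 98 °F → (98 − 32) × 5/9 = 36.67 °C = 309.82 K.
The Carnot efficiency is η = 1 − T_C/T_H = 1 − 309.82/558.00 = 0.4448.
W = η·Q_H = 0.4448 × 119 = 52.9 kJ.

W ≈ 52.9 kJ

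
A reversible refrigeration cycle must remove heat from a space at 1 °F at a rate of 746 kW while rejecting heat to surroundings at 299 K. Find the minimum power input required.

T_C = 1 °F → (1 − 32) × 5/9 = -17.22 °C = 255.93 K.
The reversible coefficient of performance is COP_R = T_C/(T_H − T_C) = 255.93/43.07 = 5.9418.
W = Q_C/COP_R = 746/5.9418 = 125.6 kW.

Ẇ_in ≈ 125.6 kW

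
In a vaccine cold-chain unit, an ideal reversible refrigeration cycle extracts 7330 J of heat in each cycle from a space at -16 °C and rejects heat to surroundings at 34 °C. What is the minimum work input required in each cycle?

W_in ≈ 1425 J

T_H = 34 °C → 34 + 273.15 = 307.15 K.
T_C = -16 °C → -16 + 273.15 = 257.15 K.
For a reversible refrigerator, COP_R = T_C/(T_H − T_C) = 257.15/50.00 = 5.1430.
W = Q_C/COP_R = 7330/5.1430 = 1425 J.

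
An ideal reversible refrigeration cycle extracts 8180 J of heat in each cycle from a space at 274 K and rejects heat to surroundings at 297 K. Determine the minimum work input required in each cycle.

The reversible coefficient of performance is COP_R = T_C/(T_H − T_C) = 274.00/23.00 = 11.9130.
W = Q_C/COP_R = 8180/11.9130 = 687 J.

W_in ≈ 687 J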